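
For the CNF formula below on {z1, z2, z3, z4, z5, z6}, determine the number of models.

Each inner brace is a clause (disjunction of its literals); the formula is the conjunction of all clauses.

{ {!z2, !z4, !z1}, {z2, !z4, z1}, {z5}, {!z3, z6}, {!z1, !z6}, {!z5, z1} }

3

There are 2^6 = 64 truth assignments over (z1, z2, z3, z4, z5, z6).
Split on z5. With z5 = true, the clauses containing z5 are satisfied and !z5 drops from the rest; 3 of the 2^5 = 32 assignments to the other variables satisfy what remains.
With z5 = false, by the same count on the reduced clause set, 0 assignments work.
(One model: z1=T, z2=F, z3=F, z4=F, z5=T, z6=F.)
Total: 3 + 0 = 3.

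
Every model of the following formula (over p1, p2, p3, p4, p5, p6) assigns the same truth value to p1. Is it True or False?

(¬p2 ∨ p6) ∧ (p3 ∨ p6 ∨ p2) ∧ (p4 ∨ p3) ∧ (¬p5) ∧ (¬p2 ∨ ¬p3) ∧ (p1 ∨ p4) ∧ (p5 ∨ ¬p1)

False

Suppose p1 = True.
(¬p5) alone gives p5 = False.
That conflicts with the unit clause (p5).
So every satisfying assignment has p1 = False.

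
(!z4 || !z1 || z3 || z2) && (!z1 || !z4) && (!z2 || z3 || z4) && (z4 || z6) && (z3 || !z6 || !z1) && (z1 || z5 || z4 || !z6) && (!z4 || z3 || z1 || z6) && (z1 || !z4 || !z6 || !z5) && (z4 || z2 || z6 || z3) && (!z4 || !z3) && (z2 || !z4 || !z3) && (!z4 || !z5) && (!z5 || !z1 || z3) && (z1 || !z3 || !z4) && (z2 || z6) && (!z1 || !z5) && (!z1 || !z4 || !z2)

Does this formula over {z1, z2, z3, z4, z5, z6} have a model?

Yes, satisfiable

Suppose z1 = true.
From the singleton clause (!z4), z4 = false.
From the singleton clause (z6), z6 = true.
From the singleton clause (z3), z3 = true.
From the singleton clause (!z5), z5 = false.
All clauses hold; z2 can take either value.
A satisfying assignment: z1 ↦ true, z2 ↦ true, z3 ↦ true, z4 ↦ false, z5 ↦ false, z6 ↦ true.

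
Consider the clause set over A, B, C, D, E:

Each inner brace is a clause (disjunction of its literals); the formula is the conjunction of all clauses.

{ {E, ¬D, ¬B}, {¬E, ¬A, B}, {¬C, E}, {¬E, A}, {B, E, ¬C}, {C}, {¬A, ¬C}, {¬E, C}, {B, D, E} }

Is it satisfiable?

The clause (C) is unit, so C = True.
The clause (E) is unit, so E = True.
The clause (A) is unit, so A = True.
But (¬A) is also a unit clause — contradiction.
No assignment satisfies every clause.

Unsatisfiable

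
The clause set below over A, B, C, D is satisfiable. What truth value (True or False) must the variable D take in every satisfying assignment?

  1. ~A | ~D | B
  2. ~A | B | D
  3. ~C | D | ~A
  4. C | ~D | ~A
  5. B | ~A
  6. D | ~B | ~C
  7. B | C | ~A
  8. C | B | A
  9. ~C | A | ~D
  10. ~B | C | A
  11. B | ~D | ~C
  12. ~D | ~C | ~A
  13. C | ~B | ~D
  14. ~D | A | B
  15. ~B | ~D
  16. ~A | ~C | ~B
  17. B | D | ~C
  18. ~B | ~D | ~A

Suppose D = 1.
(~B) alone gives B = 0.
(~A) alone gives A = 0.
Now (A) is unsatisfied and unit — conflict.
So every satisfying assignment has D = False.

False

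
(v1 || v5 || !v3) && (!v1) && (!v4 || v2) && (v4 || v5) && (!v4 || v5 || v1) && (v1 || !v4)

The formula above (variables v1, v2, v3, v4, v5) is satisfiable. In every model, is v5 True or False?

Suppose v5 = false.
The clause (!v1) is unit, so v1 = false.
The clause (!v3) is unit, so v3 = false.
The clause (v4) is unit, so v4 = true.
But (!v4) is also a unit clause — contradiction.
So every satisfying assignment has v5 = True.

True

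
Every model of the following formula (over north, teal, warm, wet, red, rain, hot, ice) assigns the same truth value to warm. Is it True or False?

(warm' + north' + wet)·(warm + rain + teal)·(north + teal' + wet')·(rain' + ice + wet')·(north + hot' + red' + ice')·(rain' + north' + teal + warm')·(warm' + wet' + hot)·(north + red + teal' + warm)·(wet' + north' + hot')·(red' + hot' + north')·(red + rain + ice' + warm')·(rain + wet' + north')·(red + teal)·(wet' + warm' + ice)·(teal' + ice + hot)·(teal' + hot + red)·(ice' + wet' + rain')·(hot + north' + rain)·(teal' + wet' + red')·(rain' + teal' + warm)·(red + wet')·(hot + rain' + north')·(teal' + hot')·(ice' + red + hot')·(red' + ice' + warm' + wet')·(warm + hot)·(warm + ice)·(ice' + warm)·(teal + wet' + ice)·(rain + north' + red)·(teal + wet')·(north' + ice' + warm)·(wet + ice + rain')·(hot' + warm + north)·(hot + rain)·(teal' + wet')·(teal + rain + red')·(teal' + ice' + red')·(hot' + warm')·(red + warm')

True

Suppose warm = 0.
From the singleton clause (hot), hot = 1.
From the singleton clause (teal'), teal = 0.
From the singleton clause (rain), rain = 1.
From the singleton clause (red), red = 1.
From the singleton clause (north'), north = 0.
But (north) is also a unit clause — contradiction.
So every satisfying assignment has warm = True.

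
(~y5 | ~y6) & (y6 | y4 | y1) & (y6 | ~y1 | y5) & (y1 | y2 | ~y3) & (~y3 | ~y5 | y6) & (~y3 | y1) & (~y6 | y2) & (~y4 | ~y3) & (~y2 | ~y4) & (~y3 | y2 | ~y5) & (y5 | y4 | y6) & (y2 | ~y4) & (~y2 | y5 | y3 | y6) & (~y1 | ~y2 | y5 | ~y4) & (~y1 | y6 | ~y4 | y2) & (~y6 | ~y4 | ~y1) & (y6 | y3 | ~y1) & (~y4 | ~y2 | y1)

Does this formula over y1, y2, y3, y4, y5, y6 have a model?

Case y5 = 0:
Case y6 = 1:
Unit clause (y2) forces y2 = 1.
Unit clause (~y4) forces y4 = 0.
Case y3 = 0:
Every clause is now satisfied; y1 is unconstrained.
A satisfying assignment: y1=1; y2=1; y3=0; y4=0; y5=0; y6=1.

Yes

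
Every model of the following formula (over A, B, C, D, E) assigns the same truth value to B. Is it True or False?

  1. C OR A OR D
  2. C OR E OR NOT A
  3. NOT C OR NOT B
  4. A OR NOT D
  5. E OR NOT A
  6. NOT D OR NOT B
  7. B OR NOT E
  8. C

False

Suppose B = true.
Unit clause (NOT C) forces C = false.
But (C) is also a unit clause — contradiction.
So every satisfying assignment has B = False.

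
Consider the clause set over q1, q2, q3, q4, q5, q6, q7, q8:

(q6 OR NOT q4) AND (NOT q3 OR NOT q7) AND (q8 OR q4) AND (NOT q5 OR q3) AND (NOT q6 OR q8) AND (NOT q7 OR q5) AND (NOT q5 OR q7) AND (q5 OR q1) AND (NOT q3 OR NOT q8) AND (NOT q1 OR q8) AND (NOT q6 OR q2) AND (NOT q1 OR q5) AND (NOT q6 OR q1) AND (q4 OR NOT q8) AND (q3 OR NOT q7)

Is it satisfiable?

No, unsatisfiable

Case q6 = true:
From the singleton clause (q8), q8 = true.
From the singleton clause (NOT q3), q3 = false.
From the singleton clause (NOT q5), q5 = false.
From the singleton clause (NOT q7), q7 = false.
From the singleton clause (q1), q1 = true.
That conflicts with the unit clause (NOT q1).
So q6 must be the other value — set q6 = false.
From the singleton clause (NOT q4), q4 = false.
From the singleton clause (q8), q8 = true.
That conflicts with the unit clause (NOT q8).
Neither q6 = true nor q6 = false works.
No assignment satisfies every clause.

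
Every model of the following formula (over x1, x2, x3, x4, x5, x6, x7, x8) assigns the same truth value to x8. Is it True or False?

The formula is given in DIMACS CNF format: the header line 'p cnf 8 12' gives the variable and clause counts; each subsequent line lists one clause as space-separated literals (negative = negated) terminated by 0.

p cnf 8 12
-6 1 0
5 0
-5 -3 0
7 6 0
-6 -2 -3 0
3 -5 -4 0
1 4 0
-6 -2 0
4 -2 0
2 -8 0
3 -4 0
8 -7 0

False

Suppose x8 = True.
(x5) alone gives x5 = True.
(¬x3) alone gives x3 = False.
(¬x4) alone gives x4 = False.
(x1) alone gives x1 = True.
(¬x2) alone gives x2 = False.
But (x2) is also a unit clause — contradiction.
So every satisfying assignment has x8 = False.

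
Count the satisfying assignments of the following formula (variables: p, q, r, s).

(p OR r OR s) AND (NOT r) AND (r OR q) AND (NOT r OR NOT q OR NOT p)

There are 2^4 = 16 truth assignments over (p, q, r, s).
Check each against the 4 clauses (columns in the order p, q, r, s):
  F F F F  ✗ fails (p OR r OR s)
  F F F T  ✗ fails (r OR q)
  F F T F  ✗ fails (NOT r)
  F F T T  ✗ fails (NOT r)
  F T F F  ✗ fails (p OR r OR s)
  F T F T  ✓ satisfies all
  F T T F  ✗ fails (NOT r)
  F T T T  ✗ fails (NOT r)
  T F F F  ✗ fails (r OR q)
  T F F T  ✗ fails (r OR q)
  T F T F  ✗ fails (NOT r)
  T F T T  ✗ fails (NOT r)
  T T F F  ✓ satisfies all
  T T F T  ✓ satisfies all
  T T T F  ✗ fails (NOT r)
  T T T T  ✗ fails (NOT r)
3 of the 16 rows are models.

3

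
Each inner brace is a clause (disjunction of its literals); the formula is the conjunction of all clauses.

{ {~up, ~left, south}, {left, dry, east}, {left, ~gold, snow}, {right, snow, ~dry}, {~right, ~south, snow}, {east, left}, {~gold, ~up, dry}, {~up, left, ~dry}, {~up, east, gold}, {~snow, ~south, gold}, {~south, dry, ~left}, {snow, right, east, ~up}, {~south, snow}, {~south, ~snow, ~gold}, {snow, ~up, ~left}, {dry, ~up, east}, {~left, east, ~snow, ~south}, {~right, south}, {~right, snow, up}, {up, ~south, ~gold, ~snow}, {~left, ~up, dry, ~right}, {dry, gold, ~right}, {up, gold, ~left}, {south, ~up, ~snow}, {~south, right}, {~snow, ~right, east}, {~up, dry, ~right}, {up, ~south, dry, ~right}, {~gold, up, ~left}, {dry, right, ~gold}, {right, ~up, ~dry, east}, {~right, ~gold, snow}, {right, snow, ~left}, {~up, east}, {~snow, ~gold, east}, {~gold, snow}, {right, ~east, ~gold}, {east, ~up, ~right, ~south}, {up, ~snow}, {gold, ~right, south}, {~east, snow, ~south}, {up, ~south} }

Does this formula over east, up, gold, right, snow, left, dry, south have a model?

Yes, satisfiable

Branch on east: set east = 1.
Branch on south: set south = 0.
The clause (~right) is unit, so right = 0.
The clause (~gold) is unit, so gold = 0.
Branch on up: set up = 0.
The clause (~left) is unit, so left = 0.
The clause (~snow) is unit, so snow = 0.
The clause (~dry) is unit, so dry = 0.
All clauses are satisfied.
A satisfying assignment: east ↦ 1, up ↦ 0, gold ↦ 0, right ↦ 0, snow ↦ 0, left ↦ 0, dry ↦ 0, south ↦ 0.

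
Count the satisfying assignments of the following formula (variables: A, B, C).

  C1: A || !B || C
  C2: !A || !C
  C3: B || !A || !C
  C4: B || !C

There are 2^3 = 8 truth assignments over (A, B, C).
Check each against the 4 clauses (columns in the order A, B, C):
  F F F  ✓ satisfies all
  F F T  ✗ fails (B || !C)
  F T F  ✗ fails (A || !B || C)
  F T T  ✓ satisfies all
  T F F  ✓ satisfies all
  T F T  ✗ fails (!A || !C)
  T T F  ✓ satisfies all
  T T T  ✗ fails (!A || !C)
4 of the 8 rows are models.

4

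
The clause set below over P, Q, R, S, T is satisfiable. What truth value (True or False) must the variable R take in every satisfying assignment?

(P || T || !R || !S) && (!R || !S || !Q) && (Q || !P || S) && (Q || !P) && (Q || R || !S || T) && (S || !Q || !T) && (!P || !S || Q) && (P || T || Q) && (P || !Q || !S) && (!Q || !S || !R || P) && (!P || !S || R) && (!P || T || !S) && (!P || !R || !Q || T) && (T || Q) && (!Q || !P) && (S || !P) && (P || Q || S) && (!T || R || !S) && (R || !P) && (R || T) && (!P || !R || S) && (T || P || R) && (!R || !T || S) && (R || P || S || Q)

Suppose R = false.
(!P) alone gives P = false.
(T) alone gives T = true.
(!S) alone gives S = false.
(!Q) alone gives Q = false.
But (Q) is also a unit clause — contradiction.
So every satisfying assignment has R = True.

True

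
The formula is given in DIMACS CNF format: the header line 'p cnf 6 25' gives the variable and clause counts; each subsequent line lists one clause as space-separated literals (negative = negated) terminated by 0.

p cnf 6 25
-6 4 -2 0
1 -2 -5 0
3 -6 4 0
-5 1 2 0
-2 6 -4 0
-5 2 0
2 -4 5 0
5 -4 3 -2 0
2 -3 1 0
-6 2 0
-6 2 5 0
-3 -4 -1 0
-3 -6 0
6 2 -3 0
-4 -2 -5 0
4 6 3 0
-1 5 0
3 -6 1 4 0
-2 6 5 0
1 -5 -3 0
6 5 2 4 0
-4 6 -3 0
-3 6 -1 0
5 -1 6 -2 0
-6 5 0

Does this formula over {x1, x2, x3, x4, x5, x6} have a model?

Unsatisfiable

Case x5 = False:
From the singleton clause (¬x1), x1 = False.
From the singleton clause (¬x6), x6 = False.
From the singleton clause (¬x2), x2 = False.
From the singleton clause (¬x4), x4 = False.
But (x4) is also a unit clause — contradiction.
That branch fails; take x5 = True instead.
From the singleton clause (x2), x2 = True.
From the singleton clause (x1), x1 = True.
From the singleton clause (¬x4), x4 = False.
From the singleton clause (¬x6), x6 = False.
From the singleton clause (x3), x3 = True.
But (¬x3) is also a unit clause — contradiction.
Neither x5 = True nor x5 = False works.
No assignment satisfies every clause.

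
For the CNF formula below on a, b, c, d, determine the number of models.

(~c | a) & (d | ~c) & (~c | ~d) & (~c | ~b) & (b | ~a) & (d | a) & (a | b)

3

There are 2^4 = 16 truth assignments over (a, b, c, d).
Check each against the 7 clauses (columns in the order a, b, c, d):
  F F F F  ✗ fails (d | a)
  F F F T  ✗ fails (a | b)
  F F T F  ✗ fails (~c | a)
  F F T T  ✗ fails (~c | a)
  F T F F  ✗ fails (d | a)
  F T F T  ✓ satisfies all
  F T T F  ✗ fails (~c | a)
  F T T T  ✗ fails (~c | a)
  T F F F  ✗ fails (b | ~a)
  T F F T  ✗ fails (b | ~a)
  T F T F  ✗ fails (d | ~c)
  T F T T  ✗ fails (~c | ~d)
  T T F F  ✓ satisfies all
  T T F T  ✓ satisfies all
  T T T F  ✗ fails (d | ~c)
  T T T T  ✗ fails (~c | ~d)
3 of the 16 rows are models.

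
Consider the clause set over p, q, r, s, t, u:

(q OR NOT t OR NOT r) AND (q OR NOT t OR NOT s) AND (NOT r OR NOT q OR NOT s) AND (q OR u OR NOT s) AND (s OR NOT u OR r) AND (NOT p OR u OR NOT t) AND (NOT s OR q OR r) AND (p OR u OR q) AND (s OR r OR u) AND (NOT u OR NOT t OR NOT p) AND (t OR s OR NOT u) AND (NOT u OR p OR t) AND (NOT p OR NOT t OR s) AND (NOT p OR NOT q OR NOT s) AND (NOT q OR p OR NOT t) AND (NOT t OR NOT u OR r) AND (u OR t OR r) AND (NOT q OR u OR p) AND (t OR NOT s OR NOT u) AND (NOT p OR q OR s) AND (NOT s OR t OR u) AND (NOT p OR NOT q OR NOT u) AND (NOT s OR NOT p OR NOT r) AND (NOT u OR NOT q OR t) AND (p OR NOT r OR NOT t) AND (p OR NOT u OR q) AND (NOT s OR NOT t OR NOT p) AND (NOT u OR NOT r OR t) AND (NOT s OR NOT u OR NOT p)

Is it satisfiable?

Try q = true.
Try r = true.
From the singleton clause (NOT s), s = false.
Try t = false.
From the singleton clause (NOT u), u = false.
From the singleton clause (p), p = true.
Every clause now holds.
A satisfying assignment: p ↦ true; q ↦ true; r ↦ true; s ↦ false; t ↦ false; u ↦ false.

Yes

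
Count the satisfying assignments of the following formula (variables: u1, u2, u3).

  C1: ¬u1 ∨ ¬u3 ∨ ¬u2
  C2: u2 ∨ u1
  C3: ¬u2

2

There are 2^3 = 8 truth assignments over (u1, u2, u3).
Check each against the 3 clauses (columns in the order u1, u2, u3):
  F F F  ✗ fails (u2 ∨ u1)
  F F T  ✗ fails (u2 ∨ u1)
  F T F  ✗ fails (¬u2)
  F T T  ✗ fails (¬u2)
  T F F  ✓ satisfies all
  T F T  ✓ satisfies all
  T T F  ✗ fails (¬u2)
  T T T  ✗ fails (¬u1 ∨ ¬u3 ∨ ¬u2)
2 of the 8 rows are models.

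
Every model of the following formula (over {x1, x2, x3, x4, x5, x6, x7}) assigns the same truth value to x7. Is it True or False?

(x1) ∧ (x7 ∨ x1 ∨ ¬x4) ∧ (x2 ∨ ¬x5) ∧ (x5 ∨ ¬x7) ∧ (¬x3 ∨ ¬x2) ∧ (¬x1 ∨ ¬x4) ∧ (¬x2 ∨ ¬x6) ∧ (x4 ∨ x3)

False

Suppose x7 = True.
From the singleton clause (x1), x1 = True.
From the singleton clause (x5), x5 = True.
From the singleton clause (x2), x2 = True.
From the singleton clause (¬x3), x3 = False.
From the singleton clause (¬x4), x4 = False.
Now (x4) is unsatisfied and unit — conflict.
So every satisfying assignment has x7 = False.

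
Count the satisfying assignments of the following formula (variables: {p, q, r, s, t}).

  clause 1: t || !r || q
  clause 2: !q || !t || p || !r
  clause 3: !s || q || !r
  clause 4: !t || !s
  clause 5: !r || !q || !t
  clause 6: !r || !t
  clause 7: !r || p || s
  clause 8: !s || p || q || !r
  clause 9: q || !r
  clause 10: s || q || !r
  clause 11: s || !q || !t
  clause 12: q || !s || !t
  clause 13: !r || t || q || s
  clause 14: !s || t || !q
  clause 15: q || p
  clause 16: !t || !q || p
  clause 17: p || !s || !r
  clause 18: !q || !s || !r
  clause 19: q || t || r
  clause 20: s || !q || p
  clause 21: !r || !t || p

There are 2^5 = 32 truth assignments over (p, q, r, s, t).
Split on s. With s = true, the clauses containing s are satisfied and !s drops from the rest; 0 of the 2^4 = 16 assignments to the other variables satisfy what remains.
With s = false, by the same count on the reduced clause set, 3 assignments work.
Total: 0 + 3 = 3.

3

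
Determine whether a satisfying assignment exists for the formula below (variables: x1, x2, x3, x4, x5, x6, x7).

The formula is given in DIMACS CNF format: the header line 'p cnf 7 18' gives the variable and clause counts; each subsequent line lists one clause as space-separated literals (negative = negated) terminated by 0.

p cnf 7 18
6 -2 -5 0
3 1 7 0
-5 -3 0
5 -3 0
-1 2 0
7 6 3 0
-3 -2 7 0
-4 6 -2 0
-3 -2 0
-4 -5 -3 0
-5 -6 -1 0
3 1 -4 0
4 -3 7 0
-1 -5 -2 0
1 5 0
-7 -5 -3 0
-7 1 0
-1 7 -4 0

Yes

Case x5 = False:
The clause (¬x3) is unit, so x3 = False.
The clause (x1) is unit, so x1 = True.
The clause (x2) is unit, so x2 = True.
Case x7 = True:
Case x4 = False:
Every clause is now satisfied; x6 is unconstrained.
A satisfying assignment: x1: True, x2: True, x3: False, x4: False, x5: False, x6: False, x7: True.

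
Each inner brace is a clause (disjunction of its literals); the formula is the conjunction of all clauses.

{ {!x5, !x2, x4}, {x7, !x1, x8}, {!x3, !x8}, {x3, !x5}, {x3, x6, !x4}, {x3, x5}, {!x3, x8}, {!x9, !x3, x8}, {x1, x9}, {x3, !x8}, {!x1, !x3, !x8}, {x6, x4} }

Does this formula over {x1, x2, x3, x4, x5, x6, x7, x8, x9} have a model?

Try x3 = false.
From the singleton clause (!x5), x5 = false.
Now (x5) is unsatisfied and unit — conflict.
Undo x3 and try x3 = true.
From the singleton clause (!x8), x8 = false.
Now (x8) is unsatisfied and unit — conflict.
Both values of x3 lead to a conflict.
No assignment satisfies every clause.

No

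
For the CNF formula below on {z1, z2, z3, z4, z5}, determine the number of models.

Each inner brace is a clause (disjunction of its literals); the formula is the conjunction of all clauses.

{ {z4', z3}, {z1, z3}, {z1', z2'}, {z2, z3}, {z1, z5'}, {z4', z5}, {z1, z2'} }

There are 2^5 = 32 truth assignments over (z1, z2, z3, z4, z5).
Split on z4. With z4 = 1, the clauses containing z4 are satisfied and z4' drops from the rest; 1 of the 2^4 = 16 assignments to the other variables satisfy what remains.
With z4 = 0, by the same count on the reduced clause set, 3 assignments work.
(One model: z1=F, z2=F, z3=T, z4=F, z5=F.)
Total: 1 + 3 = 4.

4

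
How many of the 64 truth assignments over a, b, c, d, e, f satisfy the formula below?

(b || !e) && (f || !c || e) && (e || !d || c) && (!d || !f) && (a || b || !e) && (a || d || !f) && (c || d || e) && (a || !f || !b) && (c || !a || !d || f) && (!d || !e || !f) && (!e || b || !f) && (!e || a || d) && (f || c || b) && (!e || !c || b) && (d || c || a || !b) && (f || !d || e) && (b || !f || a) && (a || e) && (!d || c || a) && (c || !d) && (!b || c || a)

There are 2^6 = 64 truth assignments over (a, b, c, d, e, f).
Split on d. With d = true, the clauses containing d are satisfied and !d drops from the rest; 2 of the 2^5 = 32 assignments to the other variables satisfy what remains.
With d = false, by the same count on the reduced clause set, 6 assignments work.
(One model: a=F, b=T, c=T, d=T, e=T, f=F.)
Total: 2 + 6 = 8.

8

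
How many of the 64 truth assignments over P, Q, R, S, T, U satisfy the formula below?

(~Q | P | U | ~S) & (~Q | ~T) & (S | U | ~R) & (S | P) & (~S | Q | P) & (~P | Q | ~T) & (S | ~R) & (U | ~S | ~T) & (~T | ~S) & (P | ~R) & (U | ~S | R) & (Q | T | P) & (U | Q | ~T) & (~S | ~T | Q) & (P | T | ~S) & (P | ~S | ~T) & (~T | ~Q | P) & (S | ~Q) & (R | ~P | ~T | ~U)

8

There are 2^6 = 64 truth assignments over (P, Q, R, S, T, U).
Split on Q. With Q = 1, the clauses containing Q are satisfied and ~Q drops from the rest; 3 of the 2^5 = 32 assignments to the other variables satisfy what remains.
With Q = 0, by the same count on the reduced clause set, 5 assignments work.
(One model: P=T, Q=F, R=F, S=F, T=F, U=F.)
Total: 3 + 5 = 8.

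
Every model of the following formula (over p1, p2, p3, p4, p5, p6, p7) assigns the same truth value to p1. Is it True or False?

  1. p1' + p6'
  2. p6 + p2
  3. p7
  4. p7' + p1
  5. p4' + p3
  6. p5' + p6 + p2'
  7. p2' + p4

Suppose p1 = 0.
From the singleton clause (p7), p7 = 1.
That conflicts with the unit clause (p7').
So every satisfying assignment has p1 = True.

True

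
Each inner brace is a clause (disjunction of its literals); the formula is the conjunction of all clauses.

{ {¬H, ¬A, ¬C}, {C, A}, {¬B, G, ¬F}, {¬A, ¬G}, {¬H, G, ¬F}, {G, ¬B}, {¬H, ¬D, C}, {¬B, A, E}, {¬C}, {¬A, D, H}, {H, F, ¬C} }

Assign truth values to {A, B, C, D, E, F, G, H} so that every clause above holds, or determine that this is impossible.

The clause (¬C) is unit, so C = False.
The clause (A) is unit, so A = True.
The clause (¬G) is unit, so G = False.
The clause (¬B) is unit, so B = False.
Try H = False.
The clause (D) is unit, so D = True.
All clauses hold; E, F can take either value.

A ↦ True, B ↦ False, C ↦ False, D ↦ True, E ↦ True, F ↦ False, G ↦ False, H ↦ False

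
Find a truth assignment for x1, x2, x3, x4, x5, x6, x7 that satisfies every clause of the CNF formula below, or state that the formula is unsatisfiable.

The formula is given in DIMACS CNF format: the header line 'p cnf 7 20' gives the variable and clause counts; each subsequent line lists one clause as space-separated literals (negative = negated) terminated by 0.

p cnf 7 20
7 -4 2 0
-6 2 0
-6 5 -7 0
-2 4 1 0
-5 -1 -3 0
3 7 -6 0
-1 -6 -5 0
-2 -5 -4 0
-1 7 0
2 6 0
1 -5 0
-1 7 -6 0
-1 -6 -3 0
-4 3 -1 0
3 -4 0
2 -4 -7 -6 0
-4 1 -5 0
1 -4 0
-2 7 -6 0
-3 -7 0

Case x6 = False:
The clause (x2) is unit, so x2 = True.
Case x4 = False:
The clause (x1) is unit, so x1 = True.
The clause (x7) is unit, so x7 = True.
The clause (¬x3) is unit, so x3 = False.
Every clause is now satisfied; x5 is unconstrained.

x1 ↦ True; x2 ↦ True; x3 ↦ False; x4 ↦ False; x5 ↦ False; x6 ↦ False; x7 ↦ True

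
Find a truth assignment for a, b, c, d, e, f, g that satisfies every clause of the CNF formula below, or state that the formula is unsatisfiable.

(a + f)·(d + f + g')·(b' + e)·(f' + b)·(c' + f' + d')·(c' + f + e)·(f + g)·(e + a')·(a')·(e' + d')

a=0,  b=1,  c=1,  d=0,  e=1,  f=1,  g=0

(a') alone gives a = 0.
(f) alone gives f = 1.
(b) alone gives b = 1.
(e) alone gives e = 1.
(d') alone gives d = 0.
Every clause is now satisfied; c, g are unconstrained.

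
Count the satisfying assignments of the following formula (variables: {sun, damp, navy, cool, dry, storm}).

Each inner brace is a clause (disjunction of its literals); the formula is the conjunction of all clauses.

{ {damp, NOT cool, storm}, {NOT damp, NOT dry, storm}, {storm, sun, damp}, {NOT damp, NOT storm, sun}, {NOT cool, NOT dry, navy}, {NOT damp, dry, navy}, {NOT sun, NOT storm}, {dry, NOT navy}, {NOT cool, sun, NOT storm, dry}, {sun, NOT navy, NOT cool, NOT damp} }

7

There are 2^6 = 64 truth assignments over (sun, damp, navy, cool, dry, storm).
Split on dry. With dry = true, the clauses containing dry are satisfied and NOT dry drops from the rest; 5 of the 2^5 = 32 assignments to the other variables satisfy what remains.
With dry = false, by the same count on the reduced clause set, 2 assignments work.
Total: 5 + 2 = 7.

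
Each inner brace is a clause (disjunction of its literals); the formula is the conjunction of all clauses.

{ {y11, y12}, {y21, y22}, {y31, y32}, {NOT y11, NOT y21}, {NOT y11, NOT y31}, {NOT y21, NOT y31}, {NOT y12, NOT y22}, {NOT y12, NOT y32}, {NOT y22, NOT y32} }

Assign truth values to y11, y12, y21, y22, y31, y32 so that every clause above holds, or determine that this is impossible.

Branch on y11: set y11 = true.
The clause (NOT y21) is unit, so y21 = false.
The clause (y22) is unit, so y22 = true.
The clause (NOT y31) is unit, so y31 = false.
The clause (y32) is unit, so y32 = true.
But (NOT y32) is also a unit clause — contradiction.
Backtrack on y11: now try y11 = false.
The clause (y12) is unit, so y12 = true.
The clause (NOT y22) is unit, so y22 = false.
The clause (y21) is unit, so y21 = true.
The clause (NOT y31) is unit, so y31 = false.
The clause (y32) is unit, so y32 = true.
But (NOT y32) is also a unit clause — contradiction.
Neither y11 = true nor y11 = false works.

UNSATISFIABLE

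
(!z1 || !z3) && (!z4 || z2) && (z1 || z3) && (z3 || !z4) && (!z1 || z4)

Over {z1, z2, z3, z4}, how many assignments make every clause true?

3

There are 2^4 = 16 truth assignments over (z1, z2, z3, z4).
Check each against the 5 clauses (columns in the order z1, z2, z3, z4):
  F F F F  ✗ fails (z1 || z3)
  F F F T  ✗ fails (!z4 || z2)
  F F T F  ✓ satisfies all
  F F T T  ✗ fails (!z4 || z2)
  F T F F  ✗ fails (z1 || z3)
  F T F T  ✗ fails (z1 || z3)
  F T T F  ✓ satisfies all
  F T T T  ✓ satisfies all
  T F F F  ✗ fails (!z1 || z4)
  T F F T  ✗ fails (!z4 || z2)
  T F T F  ✗ fails (!z1 || !z3)
  T F T T  ✗ fails (!z1 || !z3)
  T T F F  ✗ fails (!z1 || z4)
  T T F T  ✗ fails (z3 || !z4)
  T T T F  ✗ fails (!z1 || !z3)
  T T T T  ✗ fails (!z1 || !z3)
3 of the 16 rows are models.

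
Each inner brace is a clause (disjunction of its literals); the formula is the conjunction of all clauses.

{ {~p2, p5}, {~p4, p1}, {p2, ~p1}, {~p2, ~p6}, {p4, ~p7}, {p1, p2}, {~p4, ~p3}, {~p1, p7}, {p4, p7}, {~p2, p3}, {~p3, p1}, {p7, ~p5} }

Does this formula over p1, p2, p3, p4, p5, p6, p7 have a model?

No

Try p2 = 0.
The clause (~p1) is unit, so p1 = 0.
That conflicts with the unit clause (p1).
That branch fails; take p2 = 1 instead.
The clause (p5) is unit, so p5 = 1.
The clause (~p6) is unit, so p6 = 0.
The clause (p3) is unit, so p3 = 1.
The clause (~p4) is unit, so p4 = 0.
The clause (~p7) is unit, so p7 = 0.
That conflicts with the unit clause (p7).
Both values of p2 lead to a conflict.
No assignment satisfies every clause.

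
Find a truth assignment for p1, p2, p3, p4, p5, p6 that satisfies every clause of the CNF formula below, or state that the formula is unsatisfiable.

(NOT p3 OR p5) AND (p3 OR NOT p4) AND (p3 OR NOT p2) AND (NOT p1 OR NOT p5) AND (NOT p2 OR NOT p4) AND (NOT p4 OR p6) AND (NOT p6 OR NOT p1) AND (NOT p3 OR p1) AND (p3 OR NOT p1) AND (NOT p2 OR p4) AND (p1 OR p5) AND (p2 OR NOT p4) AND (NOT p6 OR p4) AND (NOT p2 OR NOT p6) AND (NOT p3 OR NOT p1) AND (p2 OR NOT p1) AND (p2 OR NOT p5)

UNSATISFIABLE

Try p3 = false.
Unit clause (NOT p4) forces p4 = false.
Unit clause (NOT p2) forces p2 = false.
Unit clause (NOT p1) forces p1 = false.
Unit clause (p5) forces p5 = true.
Now (NOT p5) is unsatisfied and unit — conflict.
Backtrack on p3: now try p3 = true.
Unit clause (p5) forces p5 = true.
Unit clause (NOT p1) forces p1 = false.
Now (p1) is unsatisfied and unit — conflict.
Neither p3 = true nor p3 = false works.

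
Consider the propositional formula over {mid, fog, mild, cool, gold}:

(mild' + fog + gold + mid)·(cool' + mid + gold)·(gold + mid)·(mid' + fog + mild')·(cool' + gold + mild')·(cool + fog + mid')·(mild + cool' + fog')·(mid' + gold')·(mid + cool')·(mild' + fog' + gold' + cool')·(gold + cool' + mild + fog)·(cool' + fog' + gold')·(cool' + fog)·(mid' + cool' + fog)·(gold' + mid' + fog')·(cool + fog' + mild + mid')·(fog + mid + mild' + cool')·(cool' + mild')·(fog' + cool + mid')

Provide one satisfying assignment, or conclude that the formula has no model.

mid: 0; fog: 1; mild: 1; cool: 0; gold: 1

Case gold = 1:
(mid') alone gives mid = 0.
(cool') alone gives cool = 0.
Every clause is now satisfied; fog, mild are unconstrained.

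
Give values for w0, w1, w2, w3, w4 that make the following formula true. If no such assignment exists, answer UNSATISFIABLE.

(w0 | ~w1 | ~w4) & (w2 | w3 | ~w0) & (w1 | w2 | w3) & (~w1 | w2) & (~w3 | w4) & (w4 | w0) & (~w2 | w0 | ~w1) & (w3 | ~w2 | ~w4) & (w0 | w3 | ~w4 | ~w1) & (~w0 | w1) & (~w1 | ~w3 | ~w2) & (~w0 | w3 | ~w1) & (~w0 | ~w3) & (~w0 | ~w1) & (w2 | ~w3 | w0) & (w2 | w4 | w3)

w0=0; w1=0; w2=1; w3=1; w4=1

Branch on w1: set w1 = 0.
(~w0) alone gives w0 = 0.
(w4) alone gives w4 = 1.
Branch on w2: set w2 = 1.
(w3) alone gives w3 = 1.
All clauses are satisfied.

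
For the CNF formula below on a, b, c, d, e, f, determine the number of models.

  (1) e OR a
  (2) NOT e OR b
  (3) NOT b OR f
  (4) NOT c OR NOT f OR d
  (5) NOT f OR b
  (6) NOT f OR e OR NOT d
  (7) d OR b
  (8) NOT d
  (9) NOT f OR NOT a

1

There are 2^6 = 64 truth assignments over (a, b, c, d, e, f).
Split on a. With a = true, the clauses containing a are satisfied and NOT a drops from the rest; 0 of the 2^5 = 32 assignments to the other variables satisfy what remains.
With a = false, by the same count on the reduced clause set, 1 assignment works.
Total: 0 + 1 = 1.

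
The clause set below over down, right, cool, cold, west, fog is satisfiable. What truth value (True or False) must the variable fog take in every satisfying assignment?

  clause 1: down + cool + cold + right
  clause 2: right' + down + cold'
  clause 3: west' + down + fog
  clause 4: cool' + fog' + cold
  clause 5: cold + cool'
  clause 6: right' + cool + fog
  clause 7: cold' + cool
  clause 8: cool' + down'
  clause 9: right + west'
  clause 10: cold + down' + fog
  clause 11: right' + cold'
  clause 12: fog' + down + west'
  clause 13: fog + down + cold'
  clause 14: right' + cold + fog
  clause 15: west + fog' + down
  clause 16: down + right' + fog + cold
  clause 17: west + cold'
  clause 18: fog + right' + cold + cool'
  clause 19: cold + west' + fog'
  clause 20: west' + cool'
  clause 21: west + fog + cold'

True

Suppose fog = 0.
Try west = 0.
(cold') alone gives cold = 0.
(cool') alone gives cool = 0.
(right') alone gives right = 0.
(down) alone gives down = 1.
That conflicts with the unit clause (down').
That branch fails; take west = 1 instead.
(down) alone gives down = 1.
(cool') alone gives cool = 0.
(right') alone gives right = 0.
That conflicts with the unit clause (right).
Both values of west lead to a conflict.
So every satisfying assignment has fog = True.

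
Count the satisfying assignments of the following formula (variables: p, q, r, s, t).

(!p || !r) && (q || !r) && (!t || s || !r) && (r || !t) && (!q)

4

There are 2^5 = 32 truth assignments over (p, q, r, s, t).
Split on r. With r = true, the clauses containing r are satisfied and !r drops from the rest; 0 of the 2^4 = 16 assignments to the other variables satisfy what remains.
With r = false, by the same count on the reduced clause set, 4 assignments work.
(One model: p=F, q=F, r=F, s=F, t=F.)
Total: 0 + 4 = 4.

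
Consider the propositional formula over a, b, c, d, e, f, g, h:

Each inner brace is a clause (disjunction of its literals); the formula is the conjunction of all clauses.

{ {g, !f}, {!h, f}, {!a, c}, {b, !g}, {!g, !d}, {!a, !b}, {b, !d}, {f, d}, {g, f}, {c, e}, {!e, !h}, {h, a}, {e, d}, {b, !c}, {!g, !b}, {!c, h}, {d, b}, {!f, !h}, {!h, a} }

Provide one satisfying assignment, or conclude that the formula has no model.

UNSATISFIABLE

Try g = true.
(b) alone gives b = true.
That conflicts with the unit clause (!b).
Undo g and try g = false.
(!f) alone gives f = false.
That conflicts with the unit clause (f).
Neither g = true nor g = false works.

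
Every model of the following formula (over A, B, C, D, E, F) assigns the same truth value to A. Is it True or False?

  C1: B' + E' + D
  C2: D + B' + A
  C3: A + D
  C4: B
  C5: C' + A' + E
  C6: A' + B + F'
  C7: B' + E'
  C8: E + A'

False

Suppose A = 1.
From the singleton clause (B), B = 1.
From the singleton clause (E'), E = 0.
But (E) is also a unit clause — contradiction.
So every satisfying assignment has A = False.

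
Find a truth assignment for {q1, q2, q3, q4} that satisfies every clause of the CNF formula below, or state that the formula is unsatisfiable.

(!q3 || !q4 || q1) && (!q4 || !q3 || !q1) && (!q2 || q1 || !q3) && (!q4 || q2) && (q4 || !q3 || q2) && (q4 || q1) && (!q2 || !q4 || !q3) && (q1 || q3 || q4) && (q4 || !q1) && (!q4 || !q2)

Suppose q4 = false.
Unit clause (q1) forces q1 = true.
That conflicts with the unit clause (!q1).
Backtrack on q4: now try q4 = true.
Unit clause (q2) forces q2 = true.
That conflicts with the unit clause (!q2).
Either choice for q4 ends in contradiction.

UNSATISFIABLE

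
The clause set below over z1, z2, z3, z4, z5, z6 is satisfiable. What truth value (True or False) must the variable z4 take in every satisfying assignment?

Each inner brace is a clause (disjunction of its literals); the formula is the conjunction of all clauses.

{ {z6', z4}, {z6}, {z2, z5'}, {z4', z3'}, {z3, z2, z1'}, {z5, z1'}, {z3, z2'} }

Suppose z4 = 0.
The clause (z6') is unit, so z6 = 0.
That conflicts with the unit clause (z6).
So every satisfying assignment has z4 = True.

True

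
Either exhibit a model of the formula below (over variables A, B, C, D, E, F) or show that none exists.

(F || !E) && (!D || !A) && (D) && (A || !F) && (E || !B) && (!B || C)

(D) alone gives D = true.
(!A) alone gives A = false.
(!F) alone gives F = false.
(!E) alone gives E = false.
(!B) alone gives B = false.
No clause remains; C is free.

A: false, B: false, C: true, D: true, E: false, F: false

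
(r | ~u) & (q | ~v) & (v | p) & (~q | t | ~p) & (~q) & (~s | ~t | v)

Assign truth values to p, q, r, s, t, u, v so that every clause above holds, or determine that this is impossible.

p: 1; q: 0; r: 1; s: 0; t: 0; u: 1; v: 0

The clause (~q) is unit, so q = 0.
The clause (~v) is unit, so v = 0.
The clause (p) is unit, so p = 1.
Case r = 1:
Case s = 0:
Every clause is now satisfied; t, u are unconstrained.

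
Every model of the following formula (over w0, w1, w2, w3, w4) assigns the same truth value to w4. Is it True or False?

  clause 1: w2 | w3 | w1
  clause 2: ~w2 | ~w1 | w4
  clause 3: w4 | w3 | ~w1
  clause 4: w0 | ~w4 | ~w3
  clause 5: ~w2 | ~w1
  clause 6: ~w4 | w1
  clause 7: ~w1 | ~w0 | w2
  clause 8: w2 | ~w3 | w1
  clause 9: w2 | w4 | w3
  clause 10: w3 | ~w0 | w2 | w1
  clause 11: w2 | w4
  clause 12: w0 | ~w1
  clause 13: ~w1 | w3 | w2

Suppose w4 = 1.
From the singleton clause (w1), w1 = 1.
From the singleton clause (~w2), w2 = 0.
From the singleton clause (~w0), w0 = 0.
That conflicts with the unit clause (w0).
So every satisfying assignment has w4 = False.

False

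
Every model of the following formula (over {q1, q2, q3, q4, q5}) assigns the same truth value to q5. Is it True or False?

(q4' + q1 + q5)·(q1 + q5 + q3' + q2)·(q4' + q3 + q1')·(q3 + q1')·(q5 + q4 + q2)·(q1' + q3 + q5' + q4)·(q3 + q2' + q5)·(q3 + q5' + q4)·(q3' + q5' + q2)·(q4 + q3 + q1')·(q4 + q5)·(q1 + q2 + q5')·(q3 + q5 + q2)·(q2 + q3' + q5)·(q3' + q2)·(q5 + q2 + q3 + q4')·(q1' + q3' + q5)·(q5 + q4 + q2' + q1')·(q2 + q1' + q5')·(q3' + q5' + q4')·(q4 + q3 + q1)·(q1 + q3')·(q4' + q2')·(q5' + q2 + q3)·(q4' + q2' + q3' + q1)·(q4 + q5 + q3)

Suppose q5 = 0.
The clause (q4) is unit, so q4 = 1.
The clause (q1) is unit, so q1 = 1.
The clause (q3) is unit, so q3 = 1.
Now (q3') is unsatisfied and unit — conflict.
So every satisfying assignment has q5 = True.

True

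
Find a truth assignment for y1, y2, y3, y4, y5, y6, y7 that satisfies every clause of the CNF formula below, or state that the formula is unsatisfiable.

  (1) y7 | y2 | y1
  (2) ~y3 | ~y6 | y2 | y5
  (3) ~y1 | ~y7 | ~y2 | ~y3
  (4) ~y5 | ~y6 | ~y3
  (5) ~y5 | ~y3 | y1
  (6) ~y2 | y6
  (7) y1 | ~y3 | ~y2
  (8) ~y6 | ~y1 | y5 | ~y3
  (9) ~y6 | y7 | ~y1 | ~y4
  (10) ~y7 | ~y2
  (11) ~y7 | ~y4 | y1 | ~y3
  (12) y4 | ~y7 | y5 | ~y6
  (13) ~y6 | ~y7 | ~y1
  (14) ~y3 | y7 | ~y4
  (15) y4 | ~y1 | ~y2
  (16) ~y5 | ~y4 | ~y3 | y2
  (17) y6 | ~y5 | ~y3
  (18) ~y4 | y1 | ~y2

y1: 1, y2: 0, y3: 0, y4: 1, y5: 1, y6: 0, y7: 1

Try y2 = 0.
Try y7 = 1.
Try y6 = 0.
Try y5 = 1.
Unit clause (~y3) forces y3 = 0.
All clauses hold; y1, y4 can take either value.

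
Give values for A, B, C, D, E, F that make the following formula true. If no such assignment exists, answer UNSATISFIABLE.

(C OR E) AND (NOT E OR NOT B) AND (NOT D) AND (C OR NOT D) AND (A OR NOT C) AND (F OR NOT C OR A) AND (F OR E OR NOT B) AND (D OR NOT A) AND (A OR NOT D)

(NOT D) alone gives D = false.
(NOT A) alone gives A = false.
(NOT C) alone gives C = false.
(E) alone gives E = true.
(NOT B) alone gives B = false.
All clauses hold; F can take either value.

A=false; B=false; C=false; D=false; E=true; F=false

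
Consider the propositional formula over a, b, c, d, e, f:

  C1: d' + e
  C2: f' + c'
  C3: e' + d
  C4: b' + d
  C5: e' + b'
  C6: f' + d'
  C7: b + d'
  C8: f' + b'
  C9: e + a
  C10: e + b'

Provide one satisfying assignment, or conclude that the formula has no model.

a: 1; b: 0; c: 0; d: 0; e: 0; f: 1

Suppose d = 0.
(e') alone gives e = 0.
(b') alone gives b = 0.
(a) alone gives a = 1.
Suppose f = 1.
(c') alone gives c = 0.
All clauses are satisfied.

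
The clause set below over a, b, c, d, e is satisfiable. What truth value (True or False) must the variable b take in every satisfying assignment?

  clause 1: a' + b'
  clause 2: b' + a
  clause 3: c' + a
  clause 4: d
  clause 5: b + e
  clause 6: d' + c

False

Suppose b = 1.
Unit clause (a') forces a = 0.
Now (a) is unsatisfied and unit — conflict.
So every satisfying assignment has b = False.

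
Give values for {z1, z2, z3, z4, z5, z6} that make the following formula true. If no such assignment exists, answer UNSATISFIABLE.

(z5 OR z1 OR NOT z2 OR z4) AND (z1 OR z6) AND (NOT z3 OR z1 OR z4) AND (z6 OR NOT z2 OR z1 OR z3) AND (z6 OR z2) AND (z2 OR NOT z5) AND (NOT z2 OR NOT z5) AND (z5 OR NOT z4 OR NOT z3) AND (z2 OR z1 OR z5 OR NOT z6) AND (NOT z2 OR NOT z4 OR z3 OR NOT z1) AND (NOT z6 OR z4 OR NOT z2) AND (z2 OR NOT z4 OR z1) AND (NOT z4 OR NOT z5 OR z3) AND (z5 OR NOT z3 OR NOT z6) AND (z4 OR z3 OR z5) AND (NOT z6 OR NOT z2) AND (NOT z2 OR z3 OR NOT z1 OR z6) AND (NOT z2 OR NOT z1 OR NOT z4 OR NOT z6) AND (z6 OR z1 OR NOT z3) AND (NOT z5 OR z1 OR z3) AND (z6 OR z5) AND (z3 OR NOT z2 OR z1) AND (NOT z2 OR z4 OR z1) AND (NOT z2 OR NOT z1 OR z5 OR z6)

Case z1 = true:
Case z6 = true:
Unit clause (NOT z2) forces z2 = false.
Unit clause (NOT z5) forces z5 = false.
Unit clause (NOT z3) forces z3 = false.
Unit clause (z4) forces z4 = true.
All clauses are satisfied.

z1 ↦ true, z2 ↦ false, z3 ↦ false, z4 ↦ true, z5 ↦ false, z6 ↦ true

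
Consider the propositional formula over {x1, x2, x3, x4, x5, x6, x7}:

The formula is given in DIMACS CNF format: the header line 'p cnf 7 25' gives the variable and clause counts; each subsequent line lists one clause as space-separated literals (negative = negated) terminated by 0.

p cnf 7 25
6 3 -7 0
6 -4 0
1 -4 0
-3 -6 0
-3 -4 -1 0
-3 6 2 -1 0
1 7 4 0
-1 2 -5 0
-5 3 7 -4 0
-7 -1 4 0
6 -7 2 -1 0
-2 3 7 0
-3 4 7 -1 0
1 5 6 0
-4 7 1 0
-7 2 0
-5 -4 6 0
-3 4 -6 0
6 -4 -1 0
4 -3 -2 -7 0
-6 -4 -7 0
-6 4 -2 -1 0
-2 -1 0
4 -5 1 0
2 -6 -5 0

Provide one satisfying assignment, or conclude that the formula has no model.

x1=True, x2=False, x3=False, x4=True, x5=False, x6=True, x7=False

Case x6 = True:
Unit clause (¬x3) forces x3 = False.
Case x1 = True:
Unit clause (¬x2) forces x2 = False.
Unit clause (¬x5) forces x5 = False.
Unit clause (¬x7) forces x7 = False.
No clause remains; x4 is free.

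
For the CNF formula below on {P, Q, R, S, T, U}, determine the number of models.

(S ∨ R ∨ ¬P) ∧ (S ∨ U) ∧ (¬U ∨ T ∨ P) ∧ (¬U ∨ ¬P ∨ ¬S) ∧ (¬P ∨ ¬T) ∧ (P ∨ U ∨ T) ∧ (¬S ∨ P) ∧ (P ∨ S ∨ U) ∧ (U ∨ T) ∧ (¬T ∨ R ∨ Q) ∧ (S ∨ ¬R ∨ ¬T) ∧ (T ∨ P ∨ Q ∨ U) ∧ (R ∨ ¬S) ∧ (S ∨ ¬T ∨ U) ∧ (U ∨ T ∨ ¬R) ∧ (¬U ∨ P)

2

There are 2^6 = 64 truth assignments over (P, Q, R, S, T, U).
Split on Q. With Q = True, the clauses containing Q are satisfied and ¬Q drops from the rest; 1 of the 2^5 = 32 assignments to the other variables satisfy what remains.
With Q = False, by the same count on the reduced clause set, 1 assignment works.
Total: 1 + 1 = 2.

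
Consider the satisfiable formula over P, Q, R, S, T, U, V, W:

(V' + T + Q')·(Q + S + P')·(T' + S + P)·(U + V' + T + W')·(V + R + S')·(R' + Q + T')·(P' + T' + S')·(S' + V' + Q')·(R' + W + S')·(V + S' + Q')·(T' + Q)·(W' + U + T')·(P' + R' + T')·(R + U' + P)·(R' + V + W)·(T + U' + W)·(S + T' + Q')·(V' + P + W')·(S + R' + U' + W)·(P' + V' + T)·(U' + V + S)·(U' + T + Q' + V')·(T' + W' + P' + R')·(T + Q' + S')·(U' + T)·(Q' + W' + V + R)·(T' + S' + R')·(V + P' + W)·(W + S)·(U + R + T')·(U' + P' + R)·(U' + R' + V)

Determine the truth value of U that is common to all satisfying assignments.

False

Suppose U = 1.
Unit clause (T) forces T = 1.
Unit clause (Q) forces Q = 1.
Unit clause (S) forces S = 1.
Unit clause (P') forces P = 0.
Unit clause (V') forces V = 0.
Now (V) is unsatisfied and unit — conflict.
So every satisfying assignment has U = False.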